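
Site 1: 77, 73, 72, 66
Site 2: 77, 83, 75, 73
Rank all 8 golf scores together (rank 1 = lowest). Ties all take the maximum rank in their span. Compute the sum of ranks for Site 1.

14

Sorted (ascending): 66, 72, 73, 73, 75, 77, 77, 83
The 2 values of 73 occupy positions 3–4 → each gets rank 4.
The 2 values of 77 occupy positions 6–7 → each gets rank 7.
Site 1 values → pooled ranks: 77→7, 73→4, 72→2, 66→1
Rank sum = 7 + 4 + 2 + 1 = 14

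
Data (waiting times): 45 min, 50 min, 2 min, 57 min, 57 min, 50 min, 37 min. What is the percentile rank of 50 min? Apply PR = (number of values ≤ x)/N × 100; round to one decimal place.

N = 7.
Strictly below 50: 3. Equal to 50: 2.
PR = 5/7 × 100 = 71.4

71.4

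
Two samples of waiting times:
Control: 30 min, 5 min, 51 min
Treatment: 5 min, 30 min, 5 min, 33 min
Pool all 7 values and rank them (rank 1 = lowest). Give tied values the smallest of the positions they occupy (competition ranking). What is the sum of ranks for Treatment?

12

Sorted (ascending): 5, 5, 5, 30, 30, 33, 51
The 3 values of 5 occupy positions 1–3 → each gets rank 1.
The 2 values of 30 occupy positions 4–5 → each gets rank 4.
Treatment values → pooled ranks: 5→1, 30→4, 5→1, 33→6
Rank sum = 1 + 4 + 1 + 6 = 12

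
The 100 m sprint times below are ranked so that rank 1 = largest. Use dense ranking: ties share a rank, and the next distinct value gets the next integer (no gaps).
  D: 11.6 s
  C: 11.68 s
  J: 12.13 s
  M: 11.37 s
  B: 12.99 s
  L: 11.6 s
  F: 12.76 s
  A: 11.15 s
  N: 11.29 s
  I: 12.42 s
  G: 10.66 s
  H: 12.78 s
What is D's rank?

Sorted (descending): 12.99, 12.78, 12.76, 12.42, 12.13, 11.68, 11.6, 11.6, 11.37, 11.29, 11.15, 10.66
The 2 values of 11.6 share dense rank 7.
Remaining distinct values take the next consecutive integers.
D has value 11.6 s → rank 7.

7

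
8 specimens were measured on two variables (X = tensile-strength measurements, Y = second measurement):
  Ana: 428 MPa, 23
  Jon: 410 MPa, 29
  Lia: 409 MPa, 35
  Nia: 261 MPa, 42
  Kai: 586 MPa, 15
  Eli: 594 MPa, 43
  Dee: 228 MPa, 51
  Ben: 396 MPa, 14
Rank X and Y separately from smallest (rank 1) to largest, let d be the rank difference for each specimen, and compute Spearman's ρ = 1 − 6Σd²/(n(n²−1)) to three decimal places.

Ranks of variable 1: 6, 5, 4, 2, 7, 8, 1, 3
Ranks of variable 2: 3, 4, 5, 6, 2, 7, 8, 1
d = r₁ − r₂: 3, 1, -1, -4, 5, 1, -7, 2
d²: 9, 1, 1, 16, 25, 1, 49, 4; Σd² = 106
ρ = 1 − 6·106/(8·63) = 1 − 636/504 = -0.262

-0.262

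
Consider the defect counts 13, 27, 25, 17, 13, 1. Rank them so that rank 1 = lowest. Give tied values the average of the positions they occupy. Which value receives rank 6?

Sorted (ascending): 1, 13, 13, 17, 25, 27
The 2 values of 13 occupy positions 2–3 → average rank (2+3)/2 = 2.5.
Rank 6 → value 27.

27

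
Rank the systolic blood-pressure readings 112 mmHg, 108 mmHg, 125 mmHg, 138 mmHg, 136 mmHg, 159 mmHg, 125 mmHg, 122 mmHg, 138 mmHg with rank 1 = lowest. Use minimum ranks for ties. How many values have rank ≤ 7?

8

Sorted (ascending): 108, 112, 122, 125, 125, 136, 138, 138, 159
The 2 values of 125 occupy positions 4–5 → each gets rank 4.
The 2 values of 138 occupy positions 7–8 → each gets rank 7.
Ranks ≤ 7: {1, 2, 3, 4, 4, 6, 7, 7} → 8 values.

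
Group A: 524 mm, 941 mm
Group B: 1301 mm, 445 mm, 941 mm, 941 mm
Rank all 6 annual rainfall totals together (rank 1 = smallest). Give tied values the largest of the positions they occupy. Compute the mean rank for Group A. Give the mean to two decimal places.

Sorted (ascending): 445, 524, 941, 941, 941, 1301
The 3 values of 941 occupy positions 3–5 → each gets rank 5.
Group A values → pooled ranks: 524→2, 941→5
Mean rank = (2 + 5) / 2 = 3.50

3.50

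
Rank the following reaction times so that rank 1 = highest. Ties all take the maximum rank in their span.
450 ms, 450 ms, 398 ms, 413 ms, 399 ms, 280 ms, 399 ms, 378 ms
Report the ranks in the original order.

2, 2, 6, 3, 5, 8, 5, 7

Sorted (descending): 450, 450, 413, 399, 399, 398, 378, 280
The 2 values of 450 occupy positions 1–2 → each gets rank 2.
The 2 values of 399 occupy positions 4–5 → each gets rank 5.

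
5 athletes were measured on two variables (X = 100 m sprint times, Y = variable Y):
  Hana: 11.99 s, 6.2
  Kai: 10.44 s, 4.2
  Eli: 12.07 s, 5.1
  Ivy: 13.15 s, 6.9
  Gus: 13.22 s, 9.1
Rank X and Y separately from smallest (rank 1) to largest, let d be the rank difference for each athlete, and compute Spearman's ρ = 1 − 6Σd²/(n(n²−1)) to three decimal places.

0.900

Ranks of variable 1: 2, 1, 3, 4, 5
Ranks of variable 2: 3, 1, 2, 4, 5
d = r₁ − r₂: -1, 0, 1, 0, 0
d²: 1, 0, 1, 0, 0; Σd² = 2
ρ = 1 − 6·2/(5·24) = 1 − 12/120 = 0.900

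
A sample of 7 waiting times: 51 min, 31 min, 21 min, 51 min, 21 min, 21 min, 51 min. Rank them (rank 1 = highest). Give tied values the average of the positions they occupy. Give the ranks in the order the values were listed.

Sorted (descending): 51, 51, 51, 31, 21, 21, 21
The 3 values of 51 occupy positions 1–3 → average rank 2.
The 3 values of 21 occupy positions 5–7 → average rank 6.

2, 4, 6, 2, 6, 6, 2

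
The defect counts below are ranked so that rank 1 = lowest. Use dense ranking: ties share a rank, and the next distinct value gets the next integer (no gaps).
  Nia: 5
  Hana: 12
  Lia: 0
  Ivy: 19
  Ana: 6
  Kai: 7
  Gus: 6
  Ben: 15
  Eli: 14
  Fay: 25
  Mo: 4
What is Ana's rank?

Sorted (ascending): 0, 4, 5, 6, 6, 7, 12, 14, 15, 19, 25
The 2 values of 6 share dense rank 4.
Remaining distinct values take the next consecutive integers.
Ana has value 6 → rank 4.

4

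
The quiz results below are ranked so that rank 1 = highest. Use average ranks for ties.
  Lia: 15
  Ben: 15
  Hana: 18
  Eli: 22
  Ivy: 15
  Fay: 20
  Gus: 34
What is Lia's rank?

6

Sorted (descending): 34, 22, 20, 18, 15, 15, 15
The 3 values of 15 occupy positions 5–7 → average rank 6.
Lia has value 15 → rank 6.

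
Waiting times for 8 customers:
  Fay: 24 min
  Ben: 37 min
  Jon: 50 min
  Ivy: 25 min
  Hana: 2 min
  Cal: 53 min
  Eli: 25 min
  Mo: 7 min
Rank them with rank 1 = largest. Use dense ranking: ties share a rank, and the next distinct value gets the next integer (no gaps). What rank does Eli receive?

4

Sorted (descending): 53, 50, 37, 25, 25, 24, 7, 2
The 2 values of 25 share dense rank 4.
Remaining distinct values take the next consecutive integers.
Eli has value 25 min → rank 4.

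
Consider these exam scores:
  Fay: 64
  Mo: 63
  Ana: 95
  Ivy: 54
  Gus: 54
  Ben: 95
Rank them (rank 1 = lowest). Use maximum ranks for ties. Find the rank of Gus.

Sorted (ascending): 54, 54, 63, 64, 95, 95
The 2 values of 54 occupy positions 1–2 → each gets rank 2.
The 2 values of 95 occupy positions 5–6 → each gets rank 6.
Gus has value 54 → rank 2.

2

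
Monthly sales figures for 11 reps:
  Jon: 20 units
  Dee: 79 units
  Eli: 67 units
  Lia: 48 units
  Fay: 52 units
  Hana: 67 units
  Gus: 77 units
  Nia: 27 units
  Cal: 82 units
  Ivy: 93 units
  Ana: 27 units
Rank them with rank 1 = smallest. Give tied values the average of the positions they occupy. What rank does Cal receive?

10

Sorted (ascending): 20, 27, 27, 48, 52, 67, 67, 77, 79, 82, 93
The 2 values of 27 occupy positions 2–3 → average rank (2+3)/2 = 2.5.
The 2 values of 67 occupy positions 6–7 → average rank (6+7)/2 = 6.5.
Cal has value 82 units → rank 10.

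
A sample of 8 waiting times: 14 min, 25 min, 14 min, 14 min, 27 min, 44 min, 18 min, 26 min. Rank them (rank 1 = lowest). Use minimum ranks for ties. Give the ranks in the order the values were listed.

1, 5, 1, 1, 7, 8, 4, 6

Sorted (ascending): 14, 14, 14, 18, 25, 26, 27, 44
The 3 values of 14 occupy positions 1–3 → each gets rank 1.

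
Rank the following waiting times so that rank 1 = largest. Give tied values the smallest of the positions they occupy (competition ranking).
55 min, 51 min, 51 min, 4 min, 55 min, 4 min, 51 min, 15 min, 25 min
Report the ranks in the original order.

1, 3, 3, 8, 1, 8, 3, 7, 6

Sorted (descending): 55, 55, 51, 51, 51, 25, 15, 4, 4
The 2 values of 55 occupy positions 1–2 → each gets rank 1.
The 3 values of 51 occupy positions 3–5 → each gets rank 3.
The 2 values of 4 occupy positions 8–9 → each gets rank 8.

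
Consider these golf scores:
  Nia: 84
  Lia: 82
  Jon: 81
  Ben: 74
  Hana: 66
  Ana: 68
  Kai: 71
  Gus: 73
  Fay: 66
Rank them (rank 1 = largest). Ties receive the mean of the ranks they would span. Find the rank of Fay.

Sorted (descending): 84, 82, 81, 74, 73, 71, 68, 66, 66
The 2 values of 66 occupy positions 8–9 → average rank (8+9)/2 = 8.5.
Fay has value 66 → rank 8.5.

8.5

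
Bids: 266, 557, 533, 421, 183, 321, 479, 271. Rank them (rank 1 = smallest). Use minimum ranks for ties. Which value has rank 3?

Sorted (ascending): 183, 266, 271, 321, 421, 479, 533, 557
No ties — each value takes its position as its rank.
Rank 3 → value 271.

271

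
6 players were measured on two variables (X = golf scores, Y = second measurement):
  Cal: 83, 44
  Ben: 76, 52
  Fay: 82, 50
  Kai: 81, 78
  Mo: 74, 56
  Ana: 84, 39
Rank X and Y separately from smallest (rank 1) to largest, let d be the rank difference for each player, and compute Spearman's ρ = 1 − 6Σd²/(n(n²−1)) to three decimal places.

-0.829

Ranks of variable 1: 5, 2, 4, 3, 1, 6
Ranks of variable 2: 2, 4, 3, 6, 5, 1
d = r₁ − r₂: 3, -2, 1, -3, -4, 5
d²: 9, 4, 1, 9, 16, 25; Σd² = 64
ρ = 1 − 6·64/(6·35) = 1 − 384/210 = -0.829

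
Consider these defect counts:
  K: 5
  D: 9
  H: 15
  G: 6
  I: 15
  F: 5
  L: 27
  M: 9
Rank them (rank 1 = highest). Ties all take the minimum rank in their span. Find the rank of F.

Sorted (descending): 27, 15, 15, 9, 9, 6, 5, 5
The 2 values of 15 occupy positions 2–3 → each gets rank 2.
The 2 values of 9 occupy positions 4–5 → each gets rank 4.
The 2 values of 5 occupy positions 7–8 → each gets rank 7.
F has value 5 → rank 7.

7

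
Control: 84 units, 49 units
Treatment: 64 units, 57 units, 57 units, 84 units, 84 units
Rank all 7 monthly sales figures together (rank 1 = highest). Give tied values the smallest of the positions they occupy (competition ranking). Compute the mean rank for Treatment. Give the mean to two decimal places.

3.20

Sorted (descending): 84, 84, 84, 64, 57, 57, 49
The 3 values of 84 occupy positions 1–3 → each gets rank 1.
The 2 values of 57 occupy positions 5–6 → each gets rank 5.
Treatment values → pooled ranks: 64→4, 57→5, 57→5, 84→1, 84→1
Mean rank = (4 + 5 + 5 + 1 + 1) / 5 = 3.20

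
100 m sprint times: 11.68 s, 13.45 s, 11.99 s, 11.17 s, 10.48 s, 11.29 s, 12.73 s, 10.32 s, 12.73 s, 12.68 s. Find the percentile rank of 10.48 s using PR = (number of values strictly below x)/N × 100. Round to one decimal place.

10.0

N = 10.
Strictly below 10.48: 1. Equal to 10.48: 1.
PR = 1/10 × 100 = 10.0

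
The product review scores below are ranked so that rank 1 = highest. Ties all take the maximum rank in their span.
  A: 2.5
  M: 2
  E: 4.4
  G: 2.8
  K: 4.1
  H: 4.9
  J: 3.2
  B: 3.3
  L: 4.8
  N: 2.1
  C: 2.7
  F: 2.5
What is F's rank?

Sorted (descending): 4.9, 4.8, 4.4, 4.1, 3.3, 3.2, 2.8, 2.7, 2.5, 2.5, 2.1, 2
The 2 values of 2.5 occupy positions 9–10 → each gets rank 10.
F has value 2.5 → rank 10.

10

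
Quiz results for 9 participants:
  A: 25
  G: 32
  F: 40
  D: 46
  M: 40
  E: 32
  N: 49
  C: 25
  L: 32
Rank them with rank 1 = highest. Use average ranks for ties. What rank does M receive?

Sorted (descending): 49, 46, 40, 40, 32, 32, 32, 25, 25
The 2 values of 40 occupy positions 3–4 → average rank (3+4)/2 = 3.5.
The 3 values of 32 occupy positions 5–7 → average rank 6.
The 2 values of 25 occupy positions 8–9 → average rank (8+9)/2 = 8.5.
M has value 40 → rank 3.5.

3.5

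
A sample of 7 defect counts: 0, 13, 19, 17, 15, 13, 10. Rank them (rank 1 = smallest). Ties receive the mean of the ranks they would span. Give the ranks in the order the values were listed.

Sorted (ascending): 0, 10, 13, 13, 15, 17, 19
The 2 values of 13 occupy positions 3–4 → average rank (3+4)/2 = 3.5.

1, 3.5, 7, 6, 5, 3.5, 2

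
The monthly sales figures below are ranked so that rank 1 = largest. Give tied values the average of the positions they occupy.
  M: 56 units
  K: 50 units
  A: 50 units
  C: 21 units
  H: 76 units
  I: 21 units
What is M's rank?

2

Sorted (descending): 76, 56, 50, 50, 21, 21
The 2 values of 50 occupy positions 3–4 → average rank (3+4)/2 = 3.5.
The 2 values of 21 occupy positions 5–6 → average rank (5+6)/2 = 5.5.
M has value 56 units → rank 2.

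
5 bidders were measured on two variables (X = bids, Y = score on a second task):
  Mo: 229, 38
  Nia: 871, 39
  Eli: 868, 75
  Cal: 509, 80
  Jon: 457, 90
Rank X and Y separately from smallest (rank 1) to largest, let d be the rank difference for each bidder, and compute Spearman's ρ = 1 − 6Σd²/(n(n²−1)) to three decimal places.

Ranks of variable 1: 1, 5, 4, 3, 2
Ranks of variable 2: 1, 2, 3, 4, 5
d = r₁ − r₂: 0, 3, 1, -1, -3
d²: 0, 9, 1, 1, 9; Σd² = 20
ρ = 1 − 6·20/(5·24) = 1 − 120/120 = 0.000

0.000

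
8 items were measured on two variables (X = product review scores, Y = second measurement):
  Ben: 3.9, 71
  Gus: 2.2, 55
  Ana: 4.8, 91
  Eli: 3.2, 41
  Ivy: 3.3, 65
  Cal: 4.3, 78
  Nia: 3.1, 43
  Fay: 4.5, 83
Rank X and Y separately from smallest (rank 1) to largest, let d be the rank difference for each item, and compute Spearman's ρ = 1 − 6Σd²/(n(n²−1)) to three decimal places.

Ranks of variable 1: 5, 1, 8, 3, 4, 6, 2, 7
Ranks of variable 2: 5, 3, 8, 1, 4, 6, 2, 7
d = r₁ − r₂: 0, -2, 0, 2, 0, 0, 0, 0
d²: 0, 4, 0, 4, 0, 0, 0, 0; Σd² = 8
ρ = 1 − 6·8/(8·63) = 1 − 48/504 = 0.905

0.905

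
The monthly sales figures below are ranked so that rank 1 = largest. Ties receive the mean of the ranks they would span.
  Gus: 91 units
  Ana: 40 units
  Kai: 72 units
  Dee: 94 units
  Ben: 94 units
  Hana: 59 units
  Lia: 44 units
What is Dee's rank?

1.5

Sorted (descending): 94, 94, 91, 72, 59, 44, 40
The 2 values of 94 occupy positions 1–2 → average rank (1+2)/2 = 1.5.
Dee has value 94 units → rank 1.5.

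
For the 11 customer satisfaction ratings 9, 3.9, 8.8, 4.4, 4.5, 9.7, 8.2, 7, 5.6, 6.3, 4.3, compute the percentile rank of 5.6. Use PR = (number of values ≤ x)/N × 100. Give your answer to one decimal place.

45.5

N = 11.
Strictly below 5.6: 4. Equal to 5.6: 1.
PR = 5/11 × 100 = 45.5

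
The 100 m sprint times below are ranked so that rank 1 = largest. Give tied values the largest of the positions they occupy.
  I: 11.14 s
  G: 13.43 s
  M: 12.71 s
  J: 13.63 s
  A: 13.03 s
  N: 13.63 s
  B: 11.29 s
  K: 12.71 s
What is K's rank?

Sorted (descending): 13.63, 13.63, 13.43, 13.03, 12.71, 12.71, 11.29, 11.14
The 2 values of 13.63 occupy positions 1–2 → each gets rank 2.
The 2 values of 12.71 occupy positions 5–6 → each gets rank 6.
K has value 12.71 s → rank 6.

6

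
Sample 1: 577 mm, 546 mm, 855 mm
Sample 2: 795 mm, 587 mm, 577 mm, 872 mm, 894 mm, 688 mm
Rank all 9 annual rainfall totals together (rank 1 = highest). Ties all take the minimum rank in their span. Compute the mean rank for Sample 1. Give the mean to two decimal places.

Sorted (descending): 894, 872, 855, 795, 688, 587, 577, 577, 546
The 2 values of 577 occupy positions 7–8 → each gets rank 7.
Sample 1 values → pooled ranks: 577→7, 546→9, 855→3
Mean rank = (7 + 9 + 3) / 3 = 6.33

6.33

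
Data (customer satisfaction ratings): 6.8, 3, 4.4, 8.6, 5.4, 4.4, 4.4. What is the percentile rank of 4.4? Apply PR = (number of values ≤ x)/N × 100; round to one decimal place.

N = 7.
Strictly below 4.4: 1. Equal to 4.4: 3.
PR = 4/7 × 100 = 57.1

57.1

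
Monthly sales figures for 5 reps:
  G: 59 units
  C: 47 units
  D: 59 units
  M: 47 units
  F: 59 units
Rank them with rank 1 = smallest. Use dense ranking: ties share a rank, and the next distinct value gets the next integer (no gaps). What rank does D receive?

Sorted (ascending): 47, 47, 59, 59, 59
The 2 values of 47 share dense rank 1.
The 3 values of 59 share dense rank 2.
D has value 59 units → rank 2.

2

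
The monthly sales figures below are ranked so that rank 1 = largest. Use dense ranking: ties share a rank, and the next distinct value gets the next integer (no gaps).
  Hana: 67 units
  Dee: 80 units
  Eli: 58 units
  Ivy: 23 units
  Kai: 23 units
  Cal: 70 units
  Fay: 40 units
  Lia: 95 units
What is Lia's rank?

Sorted (descending): 95, 80, 70, 67, 58, 40, 23, 23
The 2 values of 23 share dense rank 7.
Remaining distinct values take the next consecutive integers.
Lia has value 95 units → rank 1.

1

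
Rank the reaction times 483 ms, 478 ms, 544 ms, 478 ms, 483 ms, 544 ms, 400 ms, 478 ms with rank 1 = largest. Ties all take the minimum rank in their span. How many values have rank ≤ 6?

7

Sorted (descending): 544, 544, 483, 483, 478, 478, 478, 400
The 2 values of 544 occupy positions 1–2 → each gets rank 1.
The 2 values of 483 occupy positions 3–4 → each gets rank 3.
The 3 values of 478 occupy positions 5–7 → each gets rank 5.
Ranks ≤ 6: {1, 1, 3, 3, 5, 5, 5} → 7 values.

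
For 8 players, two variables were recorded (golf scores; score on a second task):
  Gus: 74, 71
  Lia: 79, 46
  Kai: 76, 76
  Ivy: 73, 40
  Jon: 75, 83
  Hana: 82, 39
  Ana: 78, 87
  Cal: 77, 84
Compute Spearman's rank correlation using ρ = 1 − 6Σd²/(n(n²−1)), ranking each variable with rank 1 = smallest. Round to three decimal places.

-0.048

Ranks of variable 1: 2, 7, 4, 1, 3, 8, 6, 5
Ranks of variable 2: 4, 3, 5, 2, 6, 1, 8, 7
d = r₁ − r₂: -2, 4, -1, -1, -3, 7, -2, -2
d²: 4, 16, 1, 1, 9, 49, 4, 4; Σd² = 88
ρ = 1 − 6·88/(8·63) = 1 − 528/504 = -0.048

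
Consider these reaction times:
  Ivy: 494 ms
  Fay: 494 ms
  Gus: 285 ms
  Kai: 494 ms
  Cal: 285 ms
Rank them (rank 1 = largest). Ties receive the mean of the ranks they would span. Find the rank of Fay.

Sorted (descending): 494, 494, 494, 285, 285
The 3 values of 494 occupy positions 1–3 → average rank 2.
The 2 values of 285 occupy positions 4–5 → average rank (4+5)/2 = 4.5.
Fay has value 494 ms → rank 2.

2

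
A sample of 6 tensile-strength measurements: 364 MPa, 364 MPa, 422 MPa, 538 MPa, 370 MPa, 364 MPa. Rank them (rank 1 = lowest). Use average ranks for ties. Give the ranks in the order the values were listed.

Sorted (ascending): 364, 364, 364, 370, 422, 538
The 3 values of 364 occupy positions 1–3 → average rank 2.

2, 2, 5, 6, 4, 2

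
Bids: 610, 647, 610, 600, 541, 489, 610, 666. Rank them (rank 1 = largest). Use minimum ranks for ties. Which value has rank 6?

600

Sorted (descending): 666, 647, 610, 610, 610, 600, 541, 489
The 3 values of 610 occupy positions 3–5 → each gets rank 3.
Rank 6 → value 600.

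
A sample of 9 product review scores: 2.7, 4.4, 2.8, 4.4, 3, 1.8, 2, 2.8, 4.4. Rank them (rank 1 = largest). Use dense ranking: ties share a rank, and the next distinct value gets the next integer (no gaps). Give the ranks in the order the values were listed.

4, 1, 3, 1, 2, 6, 5, 3, 1

Sorted (descending): 4.4, 4.4, 4.4, 3, 2.8, 2.8, 2.7, 2, 1.8
The 3 values of 4.4 share dense rank 1.
The 2 values of 2.8 share dense rank 3.
Remaining distinct values take the next consecutive integers.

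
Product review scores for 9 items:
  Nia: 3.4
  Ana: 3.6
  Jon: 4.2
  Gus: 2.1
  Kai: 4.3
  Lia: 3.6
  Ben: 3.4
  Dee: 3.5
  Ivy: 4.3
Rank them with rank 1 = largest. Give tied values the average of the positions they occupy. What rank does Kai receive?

Sorted (descending): 4.3, 4.3, 4.2, 3.6, 3.6, 3.5, 3.4, 3.4, 2.1
The 2 values of 4.3 occupy positions 1–2 → average rank (1+2)/2 = 1.5.
The 2 values of 3.6 occupy positions 4–5 → average rank (4+5)/2 = 4.5.
The 2 values of 3.4 occupy positions 7–8 → average rank (7+8)/2 = 7.5.
Kai has value 4.3 → rank 1.5.

1.5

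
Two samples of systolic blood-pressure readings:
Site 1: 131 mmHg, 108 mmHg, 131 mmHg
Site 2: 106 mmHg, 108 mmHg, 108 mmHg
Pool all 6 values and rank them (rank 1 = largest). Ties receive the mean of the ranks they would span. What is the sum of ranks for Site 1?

7

Sorted (descending): 131, 131, 108, 108, 108, 106
The 2 values of 131 occupy positions 1–2 → average rank (1+2)/2 = 1.5.
The 3 values of 108 occupy positions 3–5 → average rank 4.
Site 1 values → pooled ranks: 131→1.5, 108→4, 131→1.5
Rank sum = 1.5 + 4 + 1.5 = 7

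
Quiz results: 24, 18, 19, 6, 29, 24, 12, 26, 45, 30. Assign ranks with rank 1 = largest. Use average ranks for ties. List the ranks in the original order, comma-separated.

Sorted (descending): 45, 30, 29, 26, 24, 24, 19, 18, 12, 6
The 2 values of 24 occupy positions 5–6 → average rank (5+6)/2 = 5.5.

5.5, 8, 7, 10, 3, 5.5, 9, 4, 1, 2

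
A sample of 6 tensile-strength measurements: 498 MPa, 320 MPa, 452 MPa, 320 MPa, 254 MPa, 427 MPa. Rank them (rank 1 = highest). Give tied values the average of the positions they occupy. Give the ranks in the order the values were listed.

1, 4.5, 2, 4.5, 6, 3

Sorted (descending): 498, 452, 427, 320, 320, 254
The 2 values of 320 occupy positions 4–5 → average rank (4+5)/2 = 4.5.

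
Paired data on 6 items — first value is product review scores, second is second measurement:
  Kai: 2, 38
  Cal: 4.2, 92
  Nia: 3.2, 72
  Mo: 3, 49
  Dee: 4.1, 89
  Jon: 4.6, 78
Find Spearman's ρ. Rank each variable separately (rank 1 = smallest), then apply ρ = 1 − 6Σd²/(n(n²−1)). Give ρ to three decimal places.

0.829

Ranks of variable 1: 1, 5, 3, 2, 4, 6
Ranks of variable 2: 1, 6, 3, 2, 5, 4
d = r₁ − r₂: 0, -1, 0, 0, -1, 2
d²: 0, 1, 0, 0, 1, 4; Σd² = 6
ρ = 1 − 6·6/(6·35) = 1 − 36/210 = 0.829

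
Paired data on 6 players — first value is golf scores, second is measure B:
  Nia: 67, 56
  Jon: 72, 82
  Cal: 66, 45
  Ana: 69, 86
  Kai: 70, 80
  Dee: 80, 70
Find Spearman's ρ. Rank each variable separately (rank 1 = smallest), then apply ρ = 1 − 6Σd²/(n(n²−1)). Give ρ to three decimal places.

Ranks of variable 1: 2, 5, 1, 3, 4, 6
Ranks of variable 2: 2, 5, 1, 6, 4, 3
d = r₁ − r₂: 0, 0, 0, -3, 0, 3
d²: 0, 0, 0, 9, 0, 9; Σd² = 18
ρ = 1 − 6·18/(6·35) = 1 − 108/210 = 0.486

0.486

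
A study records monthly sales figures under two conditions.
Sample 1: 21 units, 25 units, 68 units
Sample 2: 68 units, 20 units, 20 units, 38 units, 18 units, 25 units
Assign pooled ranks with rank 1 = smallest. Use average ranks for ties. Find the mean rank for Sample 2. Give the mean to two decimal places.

4.50

Sorted (ascending): 18, 20, 20, 21, 25, 25, 38, 68, 68
The 2 values of 20 occupy positions 2–3 → average rank (2+3)/2 = 2.5.
The 2 values of 25 occupy positions 5–6 → average rank (5+6)/2 = 5.5.
The 2 values of 68 occupy positions 8–9 → average rank (8+9)/2 = 8.5.
Sample 2 values → pooled ranks: 68→8.5, 20→2.5, 20→2.5, 38→7, 18→1, 25→5.5
Mean rank = (8.5 + 2.5 + 2.5 + 7 + 1 + 5.5) / 6 = 4.50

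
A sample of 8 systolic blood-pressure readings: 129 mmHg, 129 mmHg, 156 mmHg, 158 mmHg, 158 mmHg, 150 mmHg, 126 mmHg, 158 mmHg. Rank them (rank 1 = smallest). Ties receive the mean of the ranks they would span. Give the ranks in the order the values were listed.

Sorted (ascending): 126, 129, 129, 150, 156, 158, 158, 158
The 2 values of 129 occupy positions 2–3 → average rank (2+3)/2 = 2.5.
The 3 values of 158 occupy positions 6–8 → average rank 7.

2.5, 2.5, 5, 7, 7, 4, 1, 7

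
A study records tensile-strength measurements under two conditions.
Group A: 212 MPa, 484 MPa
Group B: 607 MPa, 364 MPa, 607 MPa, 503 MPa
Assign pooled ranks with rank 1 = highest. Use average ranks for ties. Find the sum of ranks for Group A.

10

Sorted (descending): 607, 607, 503, 484, 364, 212
The 2 values of 607 occupy positions 1–2 → average rank (1+2)/2 = 1.5.
Group A values → pooled ranks: 212→6, 484→4
Rank sum = 6 + 4 = 10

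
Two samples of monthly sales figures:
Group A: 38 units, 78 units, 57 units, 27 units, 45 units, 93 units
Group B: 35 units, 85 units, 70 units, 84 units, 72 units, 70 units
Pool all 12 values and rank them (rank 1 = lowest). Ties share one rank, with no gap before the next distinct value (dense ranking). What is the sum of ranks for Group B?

40

Sorted (ascending): 27, 35, 38, 45, 57, 70, 70, 72, 78, 84, 85, 93
The 2 values of 70 share dense rank 6.
Remaining distinct values take the next consecutive integers.
Group B values → pooled ranks: 35→2, 85→10, 70→6, 84→9, 72→7, 70→6
Rank sum = 2 + 10 + 6 + 9 + 7 + 6 = 40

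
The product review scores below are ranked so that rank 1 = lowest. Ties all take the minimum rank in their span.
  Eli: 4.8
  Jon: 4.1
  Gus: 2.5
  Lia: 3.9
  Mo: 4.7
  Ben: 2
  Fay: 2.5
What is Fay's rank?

Sorted (ascending): 2, 2.5, 2.5, 3.9, 4.1, 4.7, 4.8
The 2 values of 2.5 occupy positions 2–3 → each gets rank 2.
Fay has value 2.5 → rank 2.

2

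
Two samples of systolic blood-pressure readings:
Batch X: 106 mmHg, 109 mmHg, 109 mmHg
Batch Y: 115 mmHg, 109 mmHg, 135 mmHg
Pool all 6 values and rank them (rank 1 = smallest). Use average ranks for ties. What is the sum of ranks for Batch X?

7

Sorted (ascending): 106, 109, 109, 109, 115, 135
The 3 values of 109 occupy positions 2–4 → average rank 3.
Batch X values → pooled ranks: 106→1, 109→3, 109→3
Rank sum = 1 + 3 + 3 = 7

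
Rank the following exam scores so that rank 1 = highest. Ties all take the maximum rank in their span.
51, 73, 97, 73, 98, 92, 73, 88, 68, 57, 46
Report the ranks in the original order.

Sorted (descending): 98, 97, 92, 88, 73, 73, 73, 68, 57, 51, 46
The 3 values of 73 occupy positions 5–7 → each gets rank 7.

10, 7, 2, 7, 1, 3, 7, 4, 8, 9, 11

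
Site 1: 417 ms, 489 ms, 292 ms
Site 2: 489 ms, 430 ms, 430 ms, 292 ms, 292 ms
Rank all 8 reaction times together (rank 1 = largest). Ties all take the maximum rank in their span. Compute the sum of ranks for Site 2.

26

Sorted (descending): 489, 489, 430, 430, 417, 292, 292, 292
The 2 values of 489 occupy positions 1–2 → each gets rank 2.
The 2 values of 430 occupy positions 3–4 → each gets rank 4.
The 3 values of 292 occupy positions 6–8 → each gets rank 8.
Site 2 values → pooled ranks: 489→2, 430→4, 430→4, 292→8, 292→8
Rank sum = 2 + 4 + 4 + 8 + 8 = 26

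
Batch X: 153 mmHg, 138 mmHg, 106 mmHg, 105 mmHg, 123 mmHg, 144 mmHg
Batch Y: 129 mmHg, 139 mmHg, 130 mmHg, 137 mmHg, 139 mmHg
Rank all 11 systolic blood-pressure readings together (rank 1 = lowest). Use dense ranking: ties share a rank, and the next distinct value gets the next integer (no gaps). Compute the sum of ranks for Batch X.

32

Sorted (ascending): 105, 106, 123, 129, 130, 137, 138, 139, 139, 144, 153
The 2 values of 139 share dense rank 8.
Remaining distinct values take the next consecutive integers.
Batch X values → pooled ranks: 153→10, 138→7, 106→2, 105→1, 123→3, 144→9
Rank sum = 10 + 7 + 2 + 1 + 3 + 9 = 32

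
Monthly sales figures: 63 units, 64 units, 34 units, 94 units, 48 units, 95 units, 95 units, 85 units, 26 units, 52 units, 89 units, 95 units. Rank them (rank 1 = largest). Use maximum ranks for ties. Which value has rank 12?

Sorted (descending): 95, 95, 95, 94, 89, 85, 64, 63, 52, 48, 34, 26
The 3 values of 95 occupy positions 1–3 → each gets rank 3.
Rank 12 → value 26.

26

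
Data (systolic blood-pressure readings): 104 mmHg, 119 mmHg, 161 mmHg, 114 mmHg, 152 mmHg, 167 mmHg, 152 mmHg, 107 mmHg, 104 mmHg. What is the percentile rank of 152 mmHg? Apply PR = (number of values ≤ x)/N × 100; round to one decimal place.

N = 9.
Strictly below 152: 5. Equal to 152: 2.
PR = 7/9 × 100 = 77.8

77.8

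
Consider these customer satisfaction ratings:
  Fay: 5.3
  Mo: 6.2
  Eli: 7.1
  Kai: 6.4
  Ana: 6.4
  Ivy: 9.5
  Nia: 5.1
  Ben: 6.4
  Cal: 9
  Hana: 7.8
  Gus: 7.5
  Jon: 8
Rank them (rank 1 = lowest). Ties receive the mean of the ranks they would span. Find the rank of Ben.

5

Sorted (ascending): 5.1, 5.3, 6.2, 6.4, 6.4, 6.4, 7.1, 7.5, 7.8, 8, 9, 9.5
The 3 values of 6.4 occupy positions 4–6 → average rank 5.
Ben has value 6.4 → rank 5.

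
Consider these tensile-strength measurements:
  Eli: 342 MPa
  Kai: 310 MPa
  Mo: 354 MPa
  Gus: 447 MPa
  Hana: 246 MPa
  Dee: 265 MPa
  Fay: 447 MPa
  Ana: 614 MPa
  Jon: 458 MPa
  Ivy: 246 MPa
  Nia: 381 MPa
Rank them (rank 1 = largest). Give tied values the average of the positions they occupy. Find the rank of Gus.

Sorted (descending): 614, 458, 447, 447, 381, 354, 342, 310, 265, 246, 246
The 2 values of 447 occupy positions 3–4 → average rank (3+4)/2 = 3.5.
The 2 values of 246 occupy positions 10–11 → average rank (10+11)/2 = 10.5.
Gus has value 447 MPa → rank 3.5.

3.5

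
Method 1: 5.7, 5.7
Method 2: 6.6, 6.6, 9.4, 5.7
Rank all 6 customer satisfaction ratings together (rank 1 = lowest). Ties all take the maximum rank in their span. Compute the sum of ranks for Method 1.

6

Sorted (ascending): 5.7, 5.7, 5.7, 6.6, 6.6, 9.4
The 3 values of 5.7 occupy positions 1–3 → each gets rank 3.
The 2 values of 6.6 occupy positions 4–5 → each gets rank 5.
Method 1 values → pooled ranks: 5.7→3, 5.7→3
Rank sum = 3 + 3 = 6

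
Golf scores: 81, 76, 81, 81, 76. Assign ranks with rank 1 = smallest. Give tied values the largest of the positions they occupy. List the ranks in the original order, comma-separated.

5, 2, 5, 5, 2

Sorted (ascending): 76, 76, 81, 81, 81
The 2 values of 76 occupy positions 1–2 → each gets rank 2.
The 3 values of 81 occupy positions 3–5 → each gets rank 5.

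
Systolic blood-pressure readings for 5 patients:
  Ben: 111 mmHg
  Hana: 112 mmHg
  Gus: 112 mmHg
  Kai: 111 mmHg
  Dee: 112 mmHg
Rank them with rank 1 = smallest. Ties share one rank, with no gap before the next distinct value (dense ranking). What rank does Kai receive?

1

Sorted (ascending): 111, 111, 112, 112, 112
The 2 values of 111 share dense rank 1.
The 3 values of 112 share dense rank 2.
Kai has value 111 mmHg → rank 1.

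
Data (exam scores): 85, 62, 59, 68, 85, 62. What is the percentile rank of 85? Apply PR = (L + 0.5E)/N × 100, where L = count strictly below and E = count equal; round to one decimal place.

83.3

N = 6.
Strictly below 85: 4. Equal to 85: 2.
PR = (4 + 0.5·2)/6 × 100 = 83.3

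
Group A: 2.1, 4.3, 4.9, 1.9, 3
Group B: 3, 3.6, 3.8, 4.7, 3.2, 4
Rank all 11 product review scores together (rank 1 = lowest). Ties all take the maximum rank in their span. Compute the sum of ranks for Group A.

27

Sorted (ascending): 1.9, 2.1, 3, 3, 3.2, 3.6, 3.8, 4, 4.3, 4.7, 4.9
The 2 values of 3 occupy positions 3–4 → each gets rank 4.
Group A values → pooled ranks: 2.1→2, 4.3→9, 4.9→11, 1.9→1, 3→4
Rank sum = 2 + 9 + 11 + 1 + 4 = 27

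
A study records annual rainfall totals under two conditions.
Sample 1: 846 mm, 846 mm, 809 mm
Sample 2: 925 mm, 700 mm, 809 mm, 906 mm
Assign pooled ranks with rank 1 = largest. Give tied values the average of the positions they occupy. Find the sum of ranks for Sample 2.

15.5

Sorted (descending): 925, 906, 846, 846, 809, 809, 700
The 2 values of 846 occupy positions 3–4 → average rank (3+4)/2 = 3.5.
The 2 values of 809 occupy positions 5–6 → average rank (5+6)/2 = 5.5.
Sample 2 values → pooled ranks: 925→1, 700→7, 809→5.5, 906→2
Rank sum = 1 + 7 + 5.5 + 2 = 15.5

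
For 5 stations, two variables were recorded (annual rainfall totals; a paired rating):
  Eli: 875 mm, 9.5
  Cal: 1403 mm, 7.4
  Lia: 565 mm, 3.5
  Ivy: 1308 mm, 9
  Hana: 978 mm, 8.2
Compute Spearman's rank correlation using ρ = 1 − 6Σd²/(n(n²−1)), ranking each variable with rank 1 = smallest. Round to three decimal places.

Ranks of variable 1: 2, 5, 1, 4, 3
Ranks of variable 2: 5, 2, 1, 4, 3
d = r₁ − r₂: -3, 3, 0, 0, 0
d²: 9, 9, 0, 0, 0; Σd² = 18
ρ = 1 − 6·18/(5·24) = 1 − 108/120 = 0.100

0.100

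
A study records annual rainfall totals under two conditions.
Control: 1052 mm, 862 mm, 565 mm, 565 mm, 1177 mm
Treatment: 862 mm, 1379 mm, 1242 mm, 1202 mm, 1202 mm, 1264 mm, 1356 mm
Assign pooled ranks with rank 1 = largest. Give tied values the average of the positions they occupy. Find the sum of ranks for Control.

Sorted (descending): 1379, 1356, 1264, 1242, 1202, 1202, 1177, 1052, 862, 862, 565, 565
The 2 values of 1202 occupy positions 5–6 → average rank (5+6)/2 = 5.5.
The 2 values of 862 occupy positions 9–10 → average rank (9+10)/2 = 9.5.
The 2 values of 565 occupy positions 11–12 → average rank (11+12)/2 = 11.5.
Control values → pooled ranks: 1052→8, 862→9.5, 565→11.5, 565→11.5, 1177→7
Rank sum = 8 + 9.5 + 11.5 + 11.5 + 7 = 47.5

47.5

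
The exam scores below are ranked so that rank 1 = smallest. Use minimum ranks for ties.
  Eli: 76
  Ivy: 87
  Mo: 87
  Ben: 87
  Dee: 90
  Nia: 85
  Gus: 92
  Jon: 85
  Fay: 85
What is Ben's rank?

5

Sorted (ascending): 76, 85, 85, 85, 87, 87, 87, 90, 92
The 3 values of 85 occupy positions 2–4 → each gets rank 2.
The 3 values of 87 occupy positions 5–7 → each gets rank 5.
Ben has value 87 → rank 5.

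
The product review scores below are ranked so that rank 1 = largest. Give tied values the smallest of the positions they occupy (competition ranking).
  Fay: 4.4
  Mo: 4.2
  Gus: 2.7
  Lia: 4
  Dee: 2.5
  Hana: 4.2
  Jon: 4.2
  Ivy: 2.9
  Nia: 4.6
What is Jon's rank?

3

Sorted (descending): 4.6, 4.4, 4.2, 4.2, 4.2, 4, 2.9, 2.7, 2.5
The 3 values of 4.2 occupy positions 3–5 → each gets rank 3.
Jon has value 4.2 → rank 3.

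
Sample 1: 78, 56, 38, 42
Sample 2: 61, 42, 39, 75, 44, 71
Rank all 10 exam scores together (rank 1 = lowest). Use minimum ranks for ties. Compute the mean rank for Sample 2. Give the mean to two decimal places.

Sorted (ascending): 38, 39, 42, 42, 44, 56, 61, 71, 75, 78
The 2 values of 42 occupy positions 3–4 → each gets rank 3.
Sample 2 values → pooled ranks: 61→7, 42→3, 39→2, 75→9, 44→5, 71→8
Mean rank = (7 + 3 + 2 + 9 + 5 + 8) / 6 = 5.67

5.67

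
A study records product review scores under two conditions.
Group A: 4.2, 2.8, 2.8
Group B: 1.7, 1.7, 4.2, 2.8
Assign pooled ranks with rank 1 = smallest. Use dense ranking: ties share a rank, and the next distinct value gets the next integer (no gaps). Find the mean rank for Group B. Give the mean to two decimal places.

1.75

Sorted (ascending): 1.7, 1.7, 2.8, 2.8, 2.8, 4.2, 4.2
The 2 values of 1.7 share dense rank 1.
The 3 values of 2.8 share dense rank 2.
The 2 values of 4.2 share dense rank 3.
Group B values → pooled ranks: 1.7→1, 1.7→1, 4.2→3, 2.8→2
Mean rank = (1 + 1 + 3 + 2) / 4 = 1.75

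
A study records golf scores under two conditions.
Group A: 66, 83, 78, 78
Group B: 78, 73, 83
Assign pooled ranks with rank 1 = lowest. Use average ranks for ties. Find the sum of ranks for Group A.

Sorted (ascending): 66, 73, 78, 78, 78, 83, 83
The 3 values of 78 occupy positions 3–5 → average rank 4.
The 2 values of 83 occupy positions 6–7 → average rank (6+7)/2 = 6.5.
Group A values → pooled ranks: 66→1, 83→6.5, 78→4, 78→4
Rank sum = 1 + 6.5 + 4 + 4 = 15.5

15.5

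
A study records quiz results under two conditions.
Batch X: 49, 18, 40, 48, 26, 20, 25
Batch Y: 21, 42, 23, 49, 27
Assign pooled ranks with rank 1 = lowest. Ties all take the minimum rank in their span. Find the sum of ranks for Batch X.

43

Sorted (ascending): 18, 20, 21, 23, 25, 26, 27, 40, 42, 48, 49, 49
The 2 values of 49 occupy positions 11–12 → each gets rank 11.
Batch X values → pooled ranks: 49→11, 18→1, 40→8, 48→10, 26→6, 20→2, 25→5
Rank sum = 11 + 1 + 8 + 10 + 6 + 2 + 5 = 43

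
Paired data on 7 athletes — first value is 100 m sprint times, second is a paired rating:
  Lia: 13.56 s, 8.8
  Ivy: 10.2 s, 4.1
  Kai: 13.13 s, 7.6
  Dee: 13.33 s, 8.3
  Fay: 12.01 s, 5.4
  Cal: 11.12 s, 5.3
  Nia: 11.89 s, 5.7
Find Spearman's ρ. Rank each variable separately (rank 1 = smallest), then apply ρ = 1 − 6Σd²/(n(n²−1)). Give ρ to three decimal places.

Ranks of variable 1: 7, 1, 5, 6, 4, 2, 3
Ranks of variable 2: 7, 1, 5, 6, 3, 2, 4
d = r₁ − r₂: 0, 0, 0, 0, 1, 0, -1
d²: 0, 0, 0, 0, 1, 0, 1; Σd² = 2
ρ = 1 − 6·2/(7·48) = 1 − 12/336 = 0.964

0.964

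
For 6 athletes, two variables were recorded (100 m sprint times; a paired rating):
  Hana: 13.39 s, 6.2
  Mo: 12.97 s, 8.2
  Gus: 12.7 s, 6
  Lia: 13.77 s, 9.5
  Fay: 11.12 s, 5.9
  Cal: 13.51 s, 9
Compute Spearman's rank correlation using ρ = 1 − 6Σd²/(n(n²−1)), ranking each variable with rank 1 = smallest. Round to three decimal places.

Ranks of variable 1: 4, 3, 2, 6, 1, 5
Ranks of variable 2: 3, 4, 2, 6, 1, 5
d = r₁ − r₂: 1, -1, 0, 0, 0, 0
d²: 1, 1, 0, 0, 0, 0; Σd² = 2
ρ = 1 − 6·2/(6·35) = 1 − 12/210 = 0.943

0.943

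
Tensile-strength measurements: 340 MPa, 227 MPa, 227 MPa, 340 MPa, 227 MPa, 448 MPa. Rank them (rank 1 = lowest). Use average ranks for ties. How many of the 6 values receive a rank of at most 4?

3

Sorted (ascending): 227, 227, 227, 340, 340, 448
The 3 values of 227 occupy positions 1–3 → average rank 2.
The 2 values of 340 occupy positions 4–5 → average rank (4+5)/2 = 4.5.
Ranks ≤ 4: {2, 2, 2} → 3 values.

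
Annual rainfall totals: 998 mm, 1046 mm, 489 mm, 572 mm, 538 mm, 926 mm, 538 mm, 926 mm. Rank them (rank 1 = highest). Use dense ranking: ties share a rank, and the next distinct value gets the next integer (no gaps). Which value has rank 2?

998

Sorted (descending): 1046, 998, 926, 926, 572, 538, 538, 489
The 2 values of 926 share dense rank 3.
The 2 values of 538 share dense rank 5.
Remaining distinct values take the next consecutive integers.
Rank 2 → value 998.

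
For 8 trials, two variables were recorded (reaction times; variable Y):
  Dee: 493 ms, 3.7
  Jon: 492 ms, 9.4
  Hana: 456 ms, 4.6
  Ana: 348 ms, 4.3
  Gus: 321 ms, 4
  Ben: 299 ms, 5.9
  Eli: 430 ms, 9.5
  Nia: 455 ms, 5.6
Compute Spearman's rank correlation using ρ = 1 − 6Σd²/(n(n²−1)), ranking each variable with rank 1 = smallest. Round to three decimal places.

-0.119

Ranks of variable 1: 8, 7, 6, 3, 2, 1, 4, 5
Ranks of variable 2: 1, 7, 4, 3, 2, 6, 8, 5
d = r₁ − r₂: 7, 0, 2, 0, 0, -5, -4, 0
d²: 49, 0, 4, 0, 0, 25, 16, 0; Σd² = 94
ρ = 1 − 6·94/(8·63) = 1 − 564/504 = -0.119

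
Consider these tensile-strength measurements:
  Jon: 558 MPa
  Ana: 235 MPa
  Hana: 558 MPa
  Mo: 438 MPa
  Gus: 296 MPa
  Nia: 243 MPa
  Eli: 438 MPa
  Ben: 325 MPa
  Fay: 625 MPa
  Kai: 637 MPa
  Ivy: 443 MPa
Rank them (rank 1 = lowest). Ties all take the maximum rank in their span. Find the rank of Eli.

Sorted (ascending): 235, 243, 296, 325, 438, 438, 443, 558, 558, 625, 637
The 2 values of 438 occupy positions 5–6 → each gets rank 6.
The 2 values of 558 occupy positions 8–9 → each gets rank 9.
Eli has value 438 MPa → rank 6.

6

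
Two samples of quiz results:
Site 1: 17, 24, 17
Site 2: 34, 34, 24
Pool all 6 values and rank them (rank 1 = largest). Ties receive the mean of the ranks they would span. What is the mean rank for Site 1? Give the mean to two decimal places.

4.83

Sorted (descending): 34, 34, 24, 24, 17, 17
The 2 values of 34 occupy positions 1–2 → average rank (1+2)/2 = 1.5.
The 2 values of 24 occupy positions 3–4 → average rank (3+4)/2 = 3.5.
The 2 values of 17 occupy positions 5–6 → average rank (5+6)/2 = 5.5.
Site 1 values → pooled ranks: 17→5.5, 24→3.5, 17→5.5
Mean rank = (5.5 + 3.5 + 5.5) / 3 = 4.83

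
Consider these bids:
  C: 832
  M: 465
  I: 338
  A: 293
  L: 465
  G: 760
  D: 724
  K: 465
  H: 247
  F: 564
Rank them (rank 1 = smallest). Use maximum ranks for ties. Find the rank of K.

6

Sorted (ascending): 247, 293, 338, 465, 465, 465, 564, 724, 760, 832
The 3 values of 465 occupy positions 4–6 → each gets rank 6.
K has value 465 → rank 6.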